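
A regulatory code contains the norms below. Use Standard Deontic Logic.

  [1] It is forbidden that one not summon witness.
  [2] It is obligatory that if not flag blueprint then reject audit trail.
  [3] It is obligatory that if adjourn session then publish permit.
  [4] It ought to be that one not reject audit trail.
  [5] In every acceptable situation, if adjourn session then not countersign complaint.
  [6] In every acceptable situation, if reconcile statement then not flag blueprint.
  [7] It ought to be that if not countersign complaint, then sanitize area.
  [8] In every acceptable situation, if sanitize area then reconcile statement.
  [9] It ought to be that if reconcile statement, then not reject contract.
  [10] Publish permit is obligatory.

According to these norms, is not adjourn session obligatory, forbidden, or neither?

Premise 4 states O(¬reject_audit_trail) outright.
Premise 2 is O(¬flag_blueprint → reject_audit_trail); contrapositively O(¬reject_audit_trail → flag_blueprint). Since O(¬reject_audit_trail) holds, K gives O(flag_blueprint).
Premise 6, O(reconcile_statement → ¬flag_blueprint), contraposes to O(flag_blueprint → ¬reconcile_statement); with O(flag_blueprint) we get O(¬reconcile_statement).
The contrapositive of premise 8 (O(sanitize_area → reconcile_statement)) is O(¬reconcile_statement → ¬sanitize_area), and O(¬reconcile_statement) is already established, so O(¬sanitize_area).
Premise 7, O(¬countersign_complaint → sanitize_area), contraposes to O(¬sanitize_area → countersign_complaint); with O(¬sanitize_area) we get O(countersign_complaint).
The contrapositive of premise 5 (O(adjourn_session → ¬countersign_complaint)) is O(countersign_complaint → ¬adjourn_session), and O(countersign_complaint) is already established, so O(¬adjourn_session).
Premises 1, 3, 9, 10 do not contribute to this derivation.
Hence ¬adjourn_session is obligatory.

Obligatory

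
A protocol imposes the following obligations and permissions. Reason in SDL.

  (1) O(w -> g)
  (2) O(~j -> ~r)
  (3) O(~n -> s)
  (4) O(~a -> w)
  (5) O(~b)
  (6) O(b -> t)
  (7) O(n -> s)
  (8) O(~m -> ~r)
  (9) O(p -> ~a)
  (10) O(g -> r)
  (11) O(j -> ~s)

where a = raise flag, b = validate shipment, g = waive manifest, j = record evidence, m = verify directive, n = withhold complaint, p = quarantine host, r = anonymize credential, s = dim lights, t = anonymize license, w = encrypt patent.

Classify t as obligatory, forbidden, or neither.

Premise 6 is O(b -> t), but O(b) is not derivable from the premises, so it does not yield O(t).
No premise or chain of K-axiom applications forces O(t), and none forces O(~t). So t is neither obligatory nor forbidden under these norms.

Neither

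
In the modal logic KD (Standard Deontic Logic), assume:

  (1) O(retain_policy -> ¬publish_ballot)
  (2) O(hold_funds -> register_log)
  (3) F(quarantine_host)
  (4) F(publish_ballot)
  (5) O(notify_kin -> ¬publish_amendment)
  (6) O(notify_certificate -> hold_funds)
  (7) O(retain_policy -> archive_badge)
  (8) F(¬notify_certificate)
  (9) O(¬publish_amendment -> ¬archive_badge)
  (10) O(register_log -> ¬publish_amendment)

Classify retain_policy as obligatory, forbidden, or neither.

Forbidden

Premise 8 is F(¬notify_certificate), i.e. O(notify_certificate).
Premise 6 is O(notify_certificate -> hold_funds); since O(notify_certificate), deontic closure gives O(hold_funds).
With premise 2, O(hold_funds -> register_log), the K-axiom yields O(register_log).
With premise 10, O(register_log -> ¬publish_amendment), the K-axiom yields O(¬publish_amendment).
From O(¬publish_amendment) and premise 9, O(¬publish_amendment -> ¬archive_badge), we obtain O(¬archive_badge).
Premise 7 is O(retain_policy -> archive_badge); contrapositively O(¬archive_badge -> ¬retain_policy). Since O(¬archive_badge) holds, K gives O(¬retain_policy).
Premises 1, 3, 4, 5 do not contribute to this derivation.
Thus O(¬retain_policy), which is F(retain_policy): retain_policy is forbidden.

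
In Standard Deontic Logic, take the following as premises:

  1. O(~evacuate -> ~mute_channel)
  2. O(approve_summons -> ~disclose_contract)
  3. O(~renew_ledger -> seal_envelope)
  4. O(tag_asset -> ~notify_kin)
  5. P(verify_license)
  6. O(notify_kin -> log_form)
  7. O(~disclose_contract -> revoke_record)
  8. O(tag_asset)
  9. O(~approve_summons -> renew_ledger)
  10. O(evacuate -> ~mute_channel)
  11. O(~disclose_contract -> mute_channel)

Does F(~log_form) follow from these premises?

No

Premise 6 is O(notify_kin -> log_form), but O(notify_kin) is not derivable from the premises, so it does not yield O(log_form).
No other premise forces O(log_form). An ideal world satisfying every premise can still have ~log_form true, so F(~log_form) is not derivable.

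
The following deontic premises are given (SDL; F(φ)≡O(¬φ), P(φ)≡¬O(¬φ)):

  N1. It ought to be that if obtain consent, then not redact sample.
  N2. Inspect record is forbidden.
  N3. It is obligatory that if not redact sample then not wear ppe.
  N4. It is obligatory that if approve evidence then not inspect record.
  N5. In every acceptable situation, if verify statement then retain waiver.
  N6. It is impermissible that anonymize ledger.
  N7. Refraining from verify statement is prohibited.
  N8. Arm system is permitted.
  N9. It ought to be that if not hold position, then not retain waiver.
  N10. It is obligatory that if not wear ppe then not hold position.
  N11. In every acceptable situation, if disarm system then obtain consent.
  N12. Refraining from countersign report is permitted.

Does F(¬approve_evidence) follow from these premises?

Premise 4 is O(approve_evidence → ¬inspect_record); even if O(¬inspect_record) held, inferring O(approve_evidence) would be affirming the consequent — invalid.
No other premise forces O(approve_evidence). An ideal world satisfying every premise can still have ¬approve_evidence true, so F(¬approve_evidence) is not derivable.

No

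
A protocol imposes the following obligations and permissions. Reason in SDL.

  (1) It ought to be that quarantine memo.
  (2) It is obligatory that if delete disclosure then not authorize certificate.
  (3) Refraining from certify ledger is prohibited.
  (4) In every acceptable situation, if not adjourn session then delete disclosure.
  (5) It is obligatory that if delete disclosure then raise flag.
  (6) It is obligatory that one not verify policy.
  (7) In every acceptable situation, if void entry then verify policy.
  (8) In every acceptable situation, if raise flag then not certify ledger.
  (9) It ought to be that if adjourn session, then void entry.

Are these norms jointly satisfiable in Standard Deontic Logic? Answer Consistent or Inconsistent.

Inconsistent

Premise 3, F(¬certify_ledger), is equivalent to O(certify_ledger).
Premise 8 is O(raise_flag → ¬certify_ledger); contrapositively O(certify_ledger → ¬raise_flag). Since O(certify_ledger) holds, K gives O(¬raise_flag).
Premise 5 is O(delete_disclosure → raise_flag); contrapositively O(¬raise_flag → ¬delete_disclosure). Since O(¬raise_flag) holds, K gives O(¬delete_disclosure).
Premise 4, O(¬adjourn_session → delete_disclosure), contraposes to O(¬delete_disclosure → adjourn_session); with O(¬delete_disclosure) we get O(adjourn_session).
Applying K to premise 9 (O(adjourn_session → void_entry)) and O(adjourn_session) yields O(void_entry).
Applying K to premise 7 (O(void_entry → verify_policy)) and O(void_entry) yields O(verify_policy).
However, premise 6 gives O(¬verify_policy).
We now have both O(verify_policy) and O(¬verify_policy) — verify_policy is simultaneously obligatory and forbidden, violating the D-axiom.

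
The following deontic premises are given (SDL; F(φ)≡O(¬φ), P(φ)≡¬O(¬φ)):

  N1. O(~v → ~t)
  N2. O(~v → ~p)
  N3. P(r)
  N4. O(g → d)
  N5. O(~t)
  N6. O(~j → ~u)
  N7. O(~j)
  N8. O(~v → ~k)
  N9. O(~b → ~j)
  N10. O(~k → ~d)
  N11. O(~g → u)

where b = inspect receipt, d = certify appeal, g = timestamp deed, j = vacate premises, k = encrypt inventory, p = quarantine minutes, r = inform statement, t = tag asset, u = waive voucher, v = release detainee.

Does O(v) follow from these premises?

Premise 7 gives O(~j).
With premise 6, O(~j → ~u), the K-axiom yields O(~u).
Premise 11 is O(~g → u); contrapositively O(~u → g). Since O(~u) holds, K gives O(g).
With premise 4, O(g → d), the K-axiom yields O(d).
The contrapositive of premise 10 (O(~k → ~d)) is O(d → k), and O(d) is already established, so O(k).
Premise 8 is O(~v → ~k); contrapositively O(k → v). Since O(k) holds, K gives O(v).
Premises 1, 2, 3, 5, 9 do not contribute to this derivation.
So O(v) follows.

Yes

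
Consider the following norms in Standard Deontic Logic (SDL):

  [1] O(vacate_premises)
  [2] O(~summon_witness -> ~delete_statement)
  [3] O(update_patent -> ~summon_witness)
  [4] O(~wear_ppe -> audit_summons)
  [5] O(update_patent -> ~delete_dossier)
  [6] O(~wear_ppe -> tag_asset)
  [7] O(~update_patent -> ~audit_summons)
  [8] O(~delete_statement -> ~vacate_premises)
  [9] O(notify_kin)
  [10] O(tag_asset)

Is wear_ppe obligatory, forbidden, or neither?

Obligatory

From premise 1 we have O(vacate_premises).
The contrapositive of premise 8 (O(~delete_statement -> ~vacate_premises)) is O(vacate_premises -> delete_statement), and O(vacate_premises) is already established, so O(delete_statement).
Premise 2 is O(~summon_witness -> ~delete_statement); contrapositively O(delete_statement -> summon_witness). Since O(delete_statement) holds, K gives O(summon_witness).
Premise 3, O(update_patent -> ~summon_witness), contraposes to O(summon_witness -> ~update_patent); with O(summon_witness) we get O(~update_patent).
Premise 7 is O(~update_patent -> ~audit_summons); since O(~update_patent), deontic closure gives O(~audit_summons).
Premise 4 is O(~wear_ppe -> audit_summons); contrapositively O(~audit_summons -> wear_ppe). Since O(~audit_summons) holds, K gives O(wear_ppe).
Premises 5, 6, 9, 10 do not contribute to this derivation.
Hence wear_ppe is obligatory.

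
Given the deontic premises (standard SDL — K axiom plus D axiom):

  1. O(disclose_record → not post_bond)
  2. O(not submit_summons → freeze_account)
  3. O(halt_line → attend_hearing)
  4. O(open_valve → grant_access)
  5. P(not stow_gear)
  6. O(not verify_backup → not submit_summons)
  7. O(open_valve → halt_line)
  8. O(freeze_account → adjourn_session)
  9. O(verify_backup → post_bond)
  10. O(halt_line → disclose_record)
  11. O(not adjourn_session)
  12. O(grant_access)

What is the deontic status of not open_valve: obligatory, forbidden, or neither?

Premise 11 states O(not adjourn_session) outright.
Premise 8, O(freeze_account → adjourn_session), contraposes to O(not adjourn_session → not freeze_account); with O(not adjourn_session) we get O(not freeze_account).
Premise 2, O(not submit_summons → freeze_account), contraposes to O(not freeze_account → submit_summons); with O(not freeze_account) we get O(submit_summons).
The contrapositive of premise 6 (O(not verify_backup → not submit_summons)) is O(submit_summons → verify_backup), and O(submit_summons) is already established, so O(verify_backup).
From O(verify_backup) and premise 9, O(verify_backup → post_bond), we obtain O(post_bond).
The contrapositive of premise 1 (O(disclose_record → not post_bond)) is O(post_bond → not disclose_record), and O(post_bond) is already established, so O(not disclose_record).
Premise 10, O(halt_line → disclose_record), contraposes to O(not disclose_record → not halt_line); with O(not disclose_record) we get O(not halt_line).
Premise 7 is O(open_valve → halt_line); contrapositively O(not halt_line → not open_valve). Since O(not halt_line) holds, K gives O(not open_valve).
Premises 3, 4, 5, 12 do not contribute to this derivation.
Hence not open_valve is obligatory.

Obligatory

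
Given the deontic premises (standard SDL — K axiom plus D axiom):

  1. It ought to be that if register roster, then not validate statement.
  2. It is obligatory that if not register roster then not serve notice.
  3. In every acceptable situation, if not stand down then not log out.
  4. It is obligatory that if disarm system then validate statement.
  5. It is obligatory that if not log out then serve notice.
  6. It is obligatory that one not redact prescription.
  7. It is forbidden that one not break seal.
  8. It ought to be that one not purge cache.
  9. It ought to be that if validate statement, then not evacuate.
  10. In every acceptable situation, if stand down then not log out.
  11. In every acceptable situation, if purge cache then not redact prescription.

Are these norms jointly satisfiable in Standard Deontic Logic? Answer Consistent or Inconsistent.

Consistent

Premise 11 is O(purge_cache → ¬redact_prescription); even if O(¬redact_prescription) held, inferring O(purge_cache) would be affirming the consequent — invalid.
So O(purge_cache) is not derivable, and the apparent clash with O(¬purge_cache) does not arise.
A world satisfying every obligation exists (e.g. break_seal=true, disarm_system=false, evacuate=false, log_out=false, purge_cache=false, redact_prescription=false, register_roster=true, serve_notice=true, stand_down=false, validate_statement=false); no atom is both obligatory and forbidden, so the set is consistent.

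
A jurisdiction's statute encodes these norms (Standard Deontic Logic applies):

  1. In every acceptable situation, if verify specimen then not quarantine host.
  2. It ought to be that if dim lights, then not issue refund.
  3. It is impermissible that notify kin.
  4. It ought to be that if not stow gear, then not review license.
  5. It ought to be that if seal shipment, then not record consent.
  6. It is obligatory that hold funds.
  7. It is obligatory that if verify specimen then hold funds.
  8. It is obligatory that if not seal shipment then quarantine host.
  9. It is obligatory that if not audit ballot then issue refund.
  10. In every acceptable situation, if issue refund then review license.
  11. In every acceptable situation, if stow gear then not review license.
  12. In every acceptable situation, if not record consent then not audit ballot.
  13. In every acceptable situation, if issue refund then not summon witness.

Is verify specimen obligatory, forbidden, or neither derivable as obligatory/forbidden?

By case analysis on ¬stow_gear: premise 4 gives O(¬stow_gear → ¬review_license) and premise 11 gives O(stow_gear → ¬review_license), so O(¬review_license) either way.
Premise 10 is O(issue_refund → review_license); contrapositively O(¬review_license → ¬issue_refund). Since O(¬review_license) holds, K gives O(¬issue_refund).
Premise 9, O(¬audit_ballot → issue_refund), contraposes to O(¬issue_refund → audit_ballot); with O(¬issue_refund) we get O(audit_ballot).
Premise 12, O(¬record_consent → ¬audit_ballot), contraposes to O(audit_ballot → record_consent); with O(audit_ballot) we get O(record_consent).
The contrapositive of premise 5 (O(seal_shipment → ¬record_consent)) is O(record_consent → ¬seal_shipment), and O(record_consent) is already established, so O(¬seal_shipment).
From O(¬seal_shipment) and premise 8, O(¬seal_shipment → quarantine_host), we obtain O(quarantine_host).
Premise 1 is O(verify_specimen → ¬quarantine_host); contrapositively O(quarantine_host → ¬verify_specimen). Since O(quarantine_host) holds, K gives O(¬verify_specimen).
Premises 2, 3, 6, 7, 13 do not contribute to this derivation.
Thus O(¬verify_specimen), which is F(verify_specimen): verify_specimen is forbidden.

Forbidden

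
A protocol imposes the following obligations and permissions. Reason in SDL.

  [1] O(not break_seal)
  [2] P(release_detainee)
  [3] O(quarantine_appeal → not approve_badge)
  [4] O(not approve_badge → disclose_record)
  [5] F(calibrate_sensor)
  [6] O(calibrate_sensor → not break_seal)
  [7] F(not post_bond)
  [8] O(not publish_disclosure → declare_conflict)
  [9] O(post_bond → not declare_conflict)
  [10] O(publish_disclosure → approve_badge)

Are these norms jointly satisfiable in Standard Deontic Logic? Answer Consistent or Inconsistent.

Premise 6 is O(calibrate_sensor → not break_seal); even if O(not break_seal) held, inferring O(calibrate_sensor) would be affirming the consequent — invalid.
So O(calibrate_sensor) is not derivable, and the apparent clash with O(not calibrate_sensor) does not arise.
A world satisfying every obligation exists (e.g. approve_badge=true, break_seal=false, calibrate_sensor=false, declare_conflict=false, disclose_record=false, post_bond=true, publish_disclosure=true, quarantine_appeal=false, release_detainee=false); no atom is both obligatory and forbidden, so the set is consistent.

Consistent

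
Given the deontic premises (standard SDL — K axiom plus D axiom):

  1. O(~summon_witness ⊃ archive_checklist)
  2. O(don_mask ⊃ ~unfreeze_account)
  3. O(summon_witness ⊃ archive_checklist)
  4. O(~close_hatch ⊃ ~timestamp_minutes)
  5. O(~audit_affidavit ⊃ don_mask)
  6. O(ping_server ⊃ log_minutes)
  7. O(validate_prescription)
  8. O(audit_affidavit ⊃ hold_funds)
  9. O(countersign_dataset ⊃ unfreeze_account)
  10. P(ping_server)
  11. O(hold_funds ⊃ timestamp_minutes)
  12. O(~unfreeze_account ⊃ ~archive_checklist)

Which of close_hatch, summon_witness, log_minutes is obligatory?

close_hatch

Premises 3 and 1 cover both cases: O(summon_witness ⊃ archive_checklist) and O(~summon_witness ⊃ archive_checklist). Since summon_witness ∨ ~summon_witness is a tautology, O(archive_checklist) follows.
Premise 12 is O(~unfreeze_account ⊃ ~archive_checklist); contrapositively O(archive_checklist ⊃ unfreeze_account). Since O(archive_checklist) holds, K gives O(unfreeze_account).
The contrapositive of premise 2 (O(don_mask ⊃ ~unfreeze_account)) is O(unfreeze_account ⊃ ~don_mask), and O(unfreeze_account) is already established, so O(~don_mask).
The contrapositive of premise 5 (O(~audit_affidavit ⊃ don_mask)) is O(~don_mask ⊃ audit_affidavit), and O(~don_mask) is already established, so O(audit_affidavit).
Premise 8 is O(audit_affidavit ⊃ hold_funds); since O(audit_affidavit), deontic closure gives O(hold_funds).
From O(hold_funds) and premise 11, O(hold_funds ⊃ timestamp_minutes), we obtain O(timestamp_minutes).
Premise 4, O(~close_hatch ⊃ ~timestamp_minutes), contraposes to O(timestamp_minutes ⊃ close_hatch); with O(timestamp_minutes) we get O(close_hatch).
So O(close_hatch) holds — close_hatch is obligatory. None of the other listed options is made obligatory by any chain of premises.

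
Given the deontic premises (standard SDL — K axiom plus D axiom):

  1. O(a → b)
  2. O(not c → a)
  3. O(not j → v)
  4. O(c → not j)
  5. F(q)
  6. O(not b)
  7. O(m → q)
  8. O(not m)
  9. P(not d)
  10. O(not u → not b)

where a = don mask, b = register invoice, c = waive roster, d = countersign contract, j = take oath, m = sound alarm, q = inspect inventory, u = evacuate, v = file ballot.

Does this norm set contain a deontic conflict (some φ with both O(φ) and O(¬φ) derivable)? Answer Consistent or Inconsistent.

Consistent

Premise 7 is O(m → q), but O(m) is not derivable from the premises, so it does not yield O(q).
So O(q) is not derivable, and the apparent clash with O(not q) does not arise.
A world satisfying every obligation exists (e.g. a=false, b=false, c=true, d=false, j=false, m=false, q=false, u=false, v=true); no atom is both obligatory and forbidden, so the set is consistent.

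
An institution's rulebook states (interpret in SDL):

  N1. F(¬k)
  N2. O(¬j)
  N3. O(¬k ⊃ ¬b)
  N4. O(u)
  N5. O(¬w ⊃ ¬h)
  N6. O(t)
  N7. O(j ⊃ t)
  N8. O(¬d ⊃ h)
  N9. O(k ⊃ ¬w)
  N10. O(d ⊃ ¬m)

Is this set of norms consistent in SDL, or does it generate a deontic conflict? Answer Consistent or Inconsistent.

Consistent

Premise 7 is O(j ⊃ t); even if O(t) held, inferring O(j) would be affirming the consequent — invalid.
So O(j) is not derivable, and the apparent clash with O(¬j) does not arise.
A world satisfying every obligation exists (e.g. b=false, d=true, h=false, j=false, k=true, m=false, t=true, u=true, w=false); no atom is both obligatory and forbidden, so the set is consistent.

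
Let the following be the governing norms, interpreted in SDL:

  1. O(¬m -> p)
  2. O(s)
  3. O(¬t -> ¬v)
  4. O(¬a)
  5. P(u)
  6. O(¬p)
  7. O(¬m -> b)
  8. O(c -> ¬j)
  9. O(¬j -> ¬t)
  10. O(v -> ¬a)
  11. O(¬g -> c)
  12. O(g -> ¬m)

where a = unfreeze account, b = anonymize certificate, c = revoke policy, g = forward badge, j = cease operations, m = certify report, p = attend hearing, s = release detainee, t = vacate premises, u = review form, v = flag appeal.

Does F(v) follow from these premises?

From premise 6 we have O(¬p).
Premise 1, O(¬m -> p), contraposes to O(¬p -> m); with O(¬p) we get O(m).
Premise 12, O(g -> ¬m), contraposes to O(m -> ¬g); with O(m) we get O(¬g).
From O(¬g) and premise 11, O(¬g -> c), we obtain O(c).
Applying K to premise 8 (O(c -> ¬j)) and O(c) yields O(¬j).
Premise 9 is O(¬j -> ¬t); since O(¬j), deontic closure gives O(¬t).
From O(¬t) and premise 3, O(¬t -> ¬v), we obtain O(¬v).
Premises 2, 4, 5, 7, 10 do not contribute to this derivation.
So O(¬v) holds, i.e. F(v). The claim follows.

Yes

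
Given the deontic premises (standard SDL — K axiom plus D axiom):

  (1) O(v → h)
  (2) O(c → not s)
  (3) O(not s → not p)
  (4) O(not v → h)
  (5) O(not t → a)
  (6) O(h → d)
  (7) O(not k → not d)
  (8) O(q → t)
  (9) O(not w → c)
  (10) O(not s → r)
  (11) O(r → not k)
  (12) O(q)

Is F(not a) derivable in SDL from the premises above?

Premise 5 is O(not t → a), but O(not t) is not derivable from the premises, so it does not yield O(a).
No other premise forces O(a). An ideal world satisfying every premise can still have not a true, so F(not a) is not derivable.

No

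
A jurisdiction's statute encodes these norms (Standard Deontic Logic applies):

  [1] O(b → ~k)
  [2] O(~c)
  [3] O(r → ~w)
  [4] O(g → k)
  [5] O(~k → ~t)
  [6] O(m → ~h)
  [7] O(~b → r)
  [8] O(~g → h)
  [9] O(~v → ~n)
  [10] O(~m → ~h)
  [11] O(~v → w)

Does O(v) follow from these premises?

Yes

Premises 6 and 10 cover both cases: O(m → ~h) and O(~m → ~h). Since m ∨ ~m is a tautology, O(~h) follows.
Premise 8, O(~g → h), contraposes to O(~h → g); with O(~h) we get O(g).
Premise 4 is O(g → k); since O(g), deontic closure gives O(k).
Premise 1, O(b → ~k), contraposes to O(k → ~b); with O(k) we get O(~b).
Applying K to premise 7 (O(~b → r)) and O(~b) yields O(r).
Applying K to premise 3 (O(r → ~w)) and O(r) yields O(~w).
Premise 11 is O(~v → w); contrapositively O(~w → v). Since O(~w) holds, K gives O(v).
Premises 2, 5, 9 do not contribute to this derivation.
So O(v) follows.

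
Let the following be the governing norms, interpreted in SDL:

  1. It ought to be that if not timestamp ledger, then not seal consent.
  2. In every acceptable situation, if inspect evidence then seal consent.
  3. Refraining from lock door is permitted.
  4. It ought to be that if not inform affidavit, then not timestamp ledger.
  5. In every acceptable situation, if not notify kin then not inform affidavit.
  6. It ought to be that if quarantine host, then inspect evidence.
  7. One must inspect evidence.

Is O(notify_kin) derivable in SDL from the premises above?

Premise 7 states O(inspect_evidence) outright.
From O(inspect_evidence) and premise 2, O(inspect_evidence → seal_consent), we obtain O(seal_consent).
Premise 1, O(¬timestamp_ledger → ¬seal_consent), contraposes to O(seal_consent → timestamp_ledger); with O(seal_consent) we get O(timestamp_ledger).
The contrapositive of premise 4 (O(¬inform_affidavit → ¬timestamp_ledger)) is O(timestamp_ledger → inform_affidavit), and O(timestamp_ledger) is already established, so O(inform_affidavit).
Premise 5, O(¬notify_kin → ¬inform_affidavit), contraposes to O(inform_affidavit → notify_kin); with O(inform_affidavit) we get O(notify_kin).
Premises 3, 6 do not contribute to this derivation.
So O(notify_kin) follows.

Yes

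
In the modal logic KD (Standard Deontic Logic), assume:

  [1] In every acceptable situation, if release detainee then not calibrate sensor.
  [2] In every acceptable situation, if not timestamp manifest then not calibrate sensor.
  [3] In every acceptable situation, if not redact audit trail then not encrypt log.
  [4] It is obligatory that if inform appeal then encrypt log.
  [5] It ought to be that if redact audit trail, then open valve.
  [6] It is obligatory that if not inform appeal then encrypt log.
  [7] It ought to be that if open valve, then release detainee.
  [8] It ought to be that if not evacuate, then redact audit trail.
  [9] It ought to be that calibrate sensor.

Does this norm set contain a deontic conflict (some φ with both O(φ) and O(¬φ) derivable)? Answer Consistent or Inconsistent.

Inconsistent

Premises 4 and 6 cover both cases: O(inform_appeal → encrypt_log) and O(¬inform_appeal → encrypt_log). Since inform_appeal ∨ ¬inform_appeal is a tautology, O(encrypt_log) follows.
Premise 3 is O(¬redact_audit_trail → ¬encrypt_log); contrapositively O(encrypt_log → redact_audit_trail). Since O(encrypt_log) holds, K gives O(redact_audit_trail).
With premise 5, O(redact_audit_trail → open_valve), the K-axiom yields O(open_valve).
From O(open_valve) and premise 7, O(open_valve → release_detainee), we obtain O(release_detainee).
With premise 1, O(release_detainee → ¬calibrate_sensor), the K-axiom yields O(¬calibrate_sensor).
However, premise 9 gives O(calibrate_sensor).
We now have both O(¬calibrate_sensor) and O(calibrate_sensor) — calibrate_sensor is simultaneously obligatory and forbidden, violating the D-axiom.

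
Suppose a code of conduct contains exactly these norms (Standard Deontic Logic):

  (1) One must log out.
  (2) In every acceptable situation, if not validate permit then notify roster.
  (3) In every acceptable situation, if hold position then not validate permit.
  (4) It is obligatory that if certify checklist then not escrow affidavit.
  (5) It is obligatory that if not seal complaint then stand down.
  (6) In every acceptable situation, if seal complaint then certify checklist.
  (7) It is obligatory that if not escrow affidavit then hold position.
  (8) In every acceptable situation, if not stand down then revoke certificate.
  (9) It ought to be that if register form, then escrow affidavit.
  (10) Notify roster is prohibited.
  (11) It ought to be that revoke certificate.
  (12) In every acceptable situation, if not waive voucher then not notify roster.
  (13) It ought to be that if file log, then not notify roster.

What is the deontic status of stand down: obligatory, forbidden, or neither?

Obligatory

Premise 10, F(notify_roster), is equivalent to O(¬notify_roster).
The contrapositive of premise 2 (O(¬validate_permit → notify_roster)) is O(¬notify_roster → validate_permit), and O(¬notify_roster) is already established, so O(validate_permit).
Premise 3, O(hold_position → ¬validate_permit), contraposes to O(validate_permit → ¬hold_position); with O(validate_permit) we get O(¬hold_position).
Premise 7 is O(¬escrow_affidavit → hold_position); contrapositively O(¬hold_position → escrow_affidavit). Since O(¬hold_position) holds, K gives O(escrow_affidavit).
The contrapositive of premise 4 (O(certify_checklist → ¬escrow_affidavit)) is O(escrow_affidavit → ¬certify_checklist), and O(escrow_affidavit) is already established, so O(¬certify_checklist).
Premise 6 is O(seal_complaint → certify_checklist); contrapositively O(¬certify_checklist → ¬seal_complaint). Since O(¬certify_checklist) holds, K gives O(¬seal_complaint).
Premise 5 is O(¬seal_complaint → stand_down); since O(¬seal_complaint), deontic closure gives O(stand_down).
Premises 1, 8, 9, 11, 12, 13 do not contribute to this derivation.
Hence stand_down is obligatory.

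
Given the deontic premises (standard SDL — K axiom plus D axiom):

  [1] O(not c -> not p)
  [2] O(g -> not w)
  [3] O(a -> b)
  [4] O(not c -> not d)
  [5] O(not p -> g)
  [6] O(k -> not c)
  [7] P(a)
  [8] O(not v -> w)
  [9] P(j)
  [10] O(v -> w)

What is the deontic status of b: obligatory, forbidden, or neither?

Premise 3 is O(a -> b), but O(a) is not derivable from the premises (the permission P(a) asserts only not O(not a), not O(a)), so it does not yield O(b).
No premise or chain of K-axiom applications forces O(b), and none forces O(not b). So b is neither obligatory nor forbidden under these norms.

Neither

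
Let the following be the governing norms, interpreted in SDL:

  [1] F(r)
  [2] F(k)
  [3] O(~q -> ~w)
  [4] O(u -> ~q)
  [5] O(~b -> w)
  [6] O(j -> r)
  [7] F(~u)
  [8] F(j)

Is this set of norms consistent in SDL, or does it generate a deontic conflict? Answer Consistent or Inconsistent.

Premise 6 is O(j -> r), but O(j) is not derivable from the premises, so it does not yield O(r).
So O(r) is not derivable, and the apparent clash with O(~r) does not arise.
A world satisfying every obligation exists (e.g. b=true, j=false, k=false, q=false, r=false, u=true, w=false); no atom is both obligatory and forbidden, so the set is consistent.

Consistent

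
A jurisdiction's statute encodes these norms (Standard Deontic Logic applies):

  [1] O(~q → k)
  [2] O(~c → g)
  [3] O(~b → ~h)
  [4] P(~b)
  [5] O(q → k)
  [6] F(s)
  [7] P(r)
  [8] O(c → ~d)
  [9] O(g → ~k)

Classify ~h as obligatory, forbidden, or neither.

Neither

Premise 3 is O(~b → ~h), but O(~b) is not derivable from the premises (the permission P(~b) asserts only ~O(b), not O(~b)), so it does not yield O(~h).
No premise or chain of K-axiom applications forces O(~h), and none forces O(h). So ~h is neither obligatory nor forbidden under these norms.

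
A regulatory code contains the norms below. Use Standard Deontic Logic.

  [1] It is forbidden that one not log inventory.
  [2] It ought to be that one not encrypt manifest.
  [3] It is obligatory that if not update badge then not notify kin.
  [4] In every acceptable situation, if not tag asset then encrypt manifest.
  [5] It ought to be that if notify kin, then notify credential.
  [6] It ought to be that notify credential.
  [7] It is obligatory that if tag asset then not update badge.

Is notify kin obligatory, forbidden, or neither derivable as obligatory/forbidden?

Premise 2 gives O(¬encrypt_manifest).
The contrapositive of premise 4 (O(¬tag_asset → encrypt_manifest)) is O(¬encrypt_manifest → tag_asset), and O(¬encrypt_manifest) is already established, so O(tag_asset).
Applying K to premise 7 (O(tag_asset → ¬update_badge)) and O(tag_asset) yields O(¬update_badge).
Applying K to premise 3 (O(¬update_badge → ¬notify_kin)) and O(¬update_badge) yields O(¬notify_kin).
Premises 1, 5, 6 do not contribute to this derivation.
Thus O(¬notify_kin), which is F(notify_kin): notify_kin is forbidden.

Forbidden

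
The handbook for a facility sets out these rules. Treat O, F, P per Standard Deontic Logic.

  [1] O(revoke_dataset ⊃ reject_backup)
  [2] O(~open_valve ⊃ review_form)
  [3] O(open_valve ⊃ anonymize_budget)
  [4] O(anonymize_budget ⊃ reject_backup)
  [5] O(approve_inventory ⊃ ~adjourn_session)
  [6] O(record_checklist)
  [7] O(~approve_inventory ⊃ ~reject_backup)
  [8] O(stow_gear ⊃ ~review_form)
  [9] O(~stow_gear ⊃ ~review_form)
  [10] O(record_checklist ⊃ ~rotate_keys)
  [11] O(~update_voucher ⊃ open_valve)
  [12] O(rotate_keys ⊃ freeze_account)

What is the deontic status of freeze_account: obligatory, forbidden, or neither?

Premise 12 is O(rotate_keys ⊃ freeze_account), but O(rotate_keys) is not derivable from the premises, so it does not yield O(freeze_account).
No premise or chain of K-axiom applications forces O(freeze_account), and none forces O(~freeze_account). So freeze_account is neither obligatory nor forbidden under these norms.

Neither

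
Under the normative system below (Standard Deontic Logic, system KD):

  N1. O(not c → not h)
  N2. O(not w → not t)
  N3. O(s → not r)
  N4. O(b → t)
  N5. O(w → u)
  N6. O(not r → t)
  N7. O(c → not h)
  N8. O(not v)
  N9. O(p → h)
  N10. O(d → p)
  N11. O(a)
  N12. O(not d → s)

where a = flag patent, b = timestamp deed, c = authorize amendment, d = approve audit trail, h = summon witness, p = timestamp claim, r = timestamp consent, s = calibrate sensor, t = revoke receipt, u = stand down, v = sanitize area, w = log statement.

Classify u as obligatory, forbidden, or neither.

Premises 1 and 7 cover both cases: O(not c → not h) and O(c → not h). Since not c ∨ c is a tautology, O(not h) follows.
The contrapositive of premise 9 (O(p → h)) is O(not h → not p), and O(not h) is already established, so O(not p).
Premise 10 is O(d → p); contrapositively O(not p → not d). Since O(not p) holds, K gives O(not d).
With premise 12, O(not d → s), the K-axiom yields O(s).
Premise 3 is O(s → not r); since O(s), deontic closure gives O(not r).
Premise 6 is O(not r → t); since O(not r), deontic closure gives O(t).
Premise 2 is O(not w → not t); contrapositively O(t → w). Since O(t) holds, K gives O(w).
Premise 5 is O(w → u); since O(w), deontic closure gives O(u).
Premises 4, 8, 11 do not contribute to this derivation.
Hence u is obligatory.

Obligatory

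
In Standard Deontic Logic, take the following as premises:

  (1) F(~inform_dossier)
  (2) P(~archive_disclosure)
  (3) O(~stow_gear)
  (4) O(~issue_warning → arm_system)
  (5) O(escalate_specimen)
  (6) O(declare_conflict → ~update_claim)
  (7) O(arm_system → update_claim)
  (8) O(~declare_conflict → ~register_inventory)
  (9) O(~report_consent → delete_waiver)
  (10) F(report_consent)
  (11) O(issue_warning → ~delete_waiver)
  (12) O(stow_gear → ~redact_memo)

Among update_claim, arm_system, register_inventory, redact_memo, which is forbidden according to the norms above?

register_inventory

Premise 10, F(report_consent), is equivalent to O(~report_consent).
Premise 9 is O(~report_consent → delete_waiver); since O(~report_consent), deontic closure gives O(delete_waiver).
Premise 11, O(issue_warning → ~delete_waiver), contraposes to O(delete_waiver → ~issue_warning); with O(delete_waiver) we get O(~issue_warning).
Premise 4 is O(~issue_warning → arm_system); since O(~issue_warning), deontic closure gives O(arm_system).
With premise 7, O(arm_system → update_claim), the K-axiom yields O(update_claim).
Premise 6, O(declare_conflict → ~update_claim), contraposes to O(update_claim → ~declare_conflict); with O(update_claim) we get O(~declare_conflict).
Applying K to premise 8 (O(~declare_conflict → ~register_inventory)) and O(~declare_conflict) yields O(~register_inventory).
So O(~register_inventory) holds, i.e. register_inventory is forbidden. None of the other listed options is forbidden under the premises.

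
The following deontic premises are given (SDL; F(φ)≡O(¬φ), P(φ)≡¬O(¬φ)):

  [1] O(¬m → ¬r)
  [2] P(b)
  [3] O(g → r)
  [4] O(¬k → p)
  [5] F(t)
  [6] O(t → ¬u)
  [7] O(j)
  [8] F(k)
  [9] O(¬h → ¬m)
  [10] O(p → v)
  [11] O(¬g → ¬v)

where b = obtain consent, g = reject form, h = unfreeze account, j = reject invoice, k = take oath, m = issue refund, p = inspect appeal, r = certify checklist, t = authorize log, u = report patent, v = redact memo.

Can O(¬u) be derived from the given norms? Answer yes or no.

Premise 6 is O(t → ¬u), but O(t) is not derivable from the premises, so it does not yield O(¬u).
No other premise forces O(¬u). An ideal world satisfying every premise can still have ¬u false, so O(¬u) is not derivable.

No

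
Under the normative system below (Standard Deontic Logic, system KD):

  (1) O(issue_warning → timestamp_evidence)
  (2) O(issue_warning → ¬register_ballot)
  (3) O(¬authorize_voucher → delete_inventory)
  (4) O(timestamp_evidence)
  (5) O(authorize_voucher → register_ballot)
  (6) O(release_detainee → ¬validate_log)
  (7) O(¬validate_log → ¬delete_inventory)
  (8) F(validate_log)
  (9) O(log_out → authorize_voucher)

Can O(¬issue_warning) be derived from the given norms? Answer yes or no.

Yes

F(validate_log) at premise 8 means O(¬validate_log).
Premise 7 is O(¬validate_log → ¬delete_inventory); since O(¬validate_log), deontic closure gives O(¬delete_inventory).
The contrapositive of premise 3 (O(¬authorize_voucher → delete_inventory)) is O(¬delete_inventory → authorize_voucher), and O(¬delete_inventory) is already established, so O(authorize_voucher).
With premise 5, O(authorize_voucher → register_ballot), the K-axiom yields O(register_ballot).
Premise 2, O(issue_warning → ¬register_ballot), contraposes to O(register_ballot → ¬issue_warning); with O(register_ballot) we get O(¬issue_warning).
Premises 1, 4, 6, 9 do not contribute to this derivation.
So O(¬issue_warning) follows.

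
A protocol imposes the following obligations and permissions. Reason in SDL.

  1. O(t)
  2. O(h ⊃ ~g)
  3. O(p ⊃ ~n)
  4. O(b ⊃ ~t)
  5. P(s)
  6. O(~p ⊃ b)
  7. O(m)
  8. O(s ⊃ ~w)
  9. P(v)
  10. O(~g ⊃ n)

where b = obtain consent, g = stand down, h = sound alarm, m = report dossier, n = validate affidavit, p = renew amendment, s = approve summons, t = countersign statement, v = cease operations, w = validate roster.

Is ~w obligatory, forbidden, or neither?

Premise 8 is O(s ⊃ ~w), but O(s) is not derivable from the premises (the permission P(s) asserts only ~O(~s), not O(s)), so it does not yield O(~w).
No premise or chain of K-axiom applications forces O(~w), and none forces O(w). So ~w is neither obligatory nor forbidden under these norms.

Neither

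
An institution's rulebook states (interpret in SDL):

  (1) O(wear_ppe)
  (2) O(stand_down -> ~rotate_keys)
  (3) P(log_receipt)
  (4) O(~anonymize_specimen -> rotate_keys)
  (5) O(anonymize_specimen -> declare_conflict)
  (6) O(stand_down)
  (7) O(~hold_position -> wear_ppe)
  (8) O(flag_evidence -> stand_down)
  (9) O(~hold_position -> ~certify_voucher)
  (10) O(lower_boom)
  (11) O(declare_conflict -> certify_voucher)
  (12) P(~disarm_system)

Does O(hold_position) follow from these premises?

Premise 6 states O(stand_down) outright.
From O(stand_down) and premise 2, O(stand_down -> ~rotate_keys), we obtain O(~rotate_keys).
Premise 4, O(~anonymize_specimen -> rotate_keys), contraposes to O(~rotate_keys -> anonymize_specimen); with O(~rotate_keys) we get O(anonymize_specimen).
Premise 5 is O(anonymize_specimen -> declare_conflict); since O(anonymize_specimen), deontic closure gives O(declare_conflict).
With premise 11, O(declare_conflict -> certify_voucher), the K-axiom yields O(certify_voucher).
Premise 9 is O(~hold_position -> ~certify_voucher); contrapositively O(certify_voucher -> hold_position). Since O(certify_voucher) holds, K gives O(hold_position).
Premises 1, 3, 7, 8, 10, 12 do not contribute to this derivation.
So O(hold_position) follows.

Yes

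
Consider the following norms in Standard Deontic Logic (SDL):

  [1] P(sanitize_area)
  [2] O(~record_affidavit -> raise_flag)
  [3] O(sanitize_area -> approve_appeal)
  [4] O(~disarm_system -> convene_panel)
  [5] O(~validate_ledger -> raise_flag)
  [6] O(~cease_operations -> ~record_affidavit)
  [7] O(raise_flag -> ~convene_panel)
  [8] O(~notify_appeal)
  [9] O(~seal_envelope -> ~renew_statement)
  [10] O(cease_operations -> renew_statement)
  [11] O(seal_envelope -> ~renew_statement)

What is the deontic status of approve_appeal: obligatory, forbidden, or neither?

Premise 3 is O(sanitize_area -> approve_appeal), but O(sanitize_area) is not derivable from the premises (the permission P(sanitize_area) asserts only ~O(~sanitize_area), not O(sanitize_area)), so it does not yield O(approve_appeal).
No premise or chain of K-axiom applications forces O(approve_appeal), and none forces O(~approve_appeal). So approve_appeal is neither obligatory nor forbidden under these norms.

Neither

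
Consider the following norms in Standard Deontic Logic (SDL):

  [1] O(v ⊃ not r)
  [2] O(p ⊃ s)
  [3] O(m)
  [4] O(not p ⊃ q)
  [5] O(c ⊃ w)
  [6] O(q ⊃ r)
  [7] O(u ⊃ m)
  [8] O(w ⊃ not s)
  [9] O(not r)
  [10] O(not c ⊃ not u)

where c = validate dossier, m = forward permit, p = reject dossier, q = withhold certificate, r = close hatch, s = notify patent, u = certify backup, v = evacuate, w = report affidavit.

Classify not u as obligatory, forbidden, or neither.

From premise 9 we have O(not r).
Premise 6 is O(q ⊃ r); contrapositively O(not r ⊃ not q). Since O(not r) holds, K gives O(not q).
The contrapositive of premise 4 (O(not p ⊃ q)) is O(not q ⊃ p), and O(not q) is already established, so O(p).
Applying K to premise 2 (O(p ⊃ s)) and O(p) yields O(s).
Premise 8 is O(w ⊃ not s); contrapositively O(s ⊃ not w). Since O(s) holds, K gives O(not w).
The contrapositive of premise 5 (O(c ⊃ w)) is O(not w ⊃ not c), and O(not w) is already established, so O(not c).
Applying K to premise 10 (O(not c ⊃ not u)) and O(not c) yields O(not u).
Premises 1, 3, 7 do not contribute to this derivation.
Hence not u is obligatory.

Obligatory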